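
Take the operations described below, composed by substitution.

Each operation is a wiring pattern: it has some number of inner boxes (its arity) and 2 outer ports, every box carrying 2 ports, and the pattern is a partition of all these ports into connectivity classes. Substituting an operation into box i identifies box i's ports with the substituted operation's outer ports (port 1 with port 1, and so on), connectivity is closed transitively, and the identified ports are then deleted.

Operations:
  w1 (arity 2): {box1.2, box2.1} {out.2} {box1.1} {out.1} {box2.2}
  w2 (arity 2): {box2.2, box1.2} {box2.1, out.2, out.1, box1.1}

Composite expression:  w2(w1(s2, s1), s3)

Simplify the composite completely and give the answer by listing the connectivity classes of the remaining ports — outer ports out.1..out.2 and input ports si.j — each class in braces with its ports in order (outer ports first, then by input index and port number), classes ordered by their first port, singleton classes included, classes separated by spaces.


{out.1, out.2, s3.1} {s1.1, s2.2} {s1.2} {s2.1} {s3.2}

Reachability decides: close wires over w2-identified ports.
after w1, the pattern on (s2, s1) reads {out.1} {out.2} {s1.1, s2.2} {s1.2} {s2.1} (out.j = its outer ports)
after w2, the pattern on (s2, s1, s3) reads {out.1, out.2, s3.1} {s1.1, s2.2} {s1.2} {s2.1} {s3.2} (out.j = its outer ports)


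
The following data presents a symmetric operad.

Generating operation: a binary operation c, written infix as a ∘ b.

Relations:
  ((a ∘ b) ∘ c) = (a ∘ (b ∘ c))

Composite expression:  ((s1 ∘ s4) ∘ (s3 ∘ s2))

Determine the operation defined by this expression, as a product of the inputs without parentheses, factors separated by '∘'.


Every regrouping of c is equal, so read the s-inputs in written order.
(s1 ∘ s4) collapses to s1 ∘ s4
(s3 ∘ s2) collapses to s3 ∘ s2
((s1 ∘ s4) ∘ (s3 ∘ s2)) collapses to s1 ∘ s4 ∘ s3 ∘ s2

s1 ∘ s4 ∘ s3 ∘ s2


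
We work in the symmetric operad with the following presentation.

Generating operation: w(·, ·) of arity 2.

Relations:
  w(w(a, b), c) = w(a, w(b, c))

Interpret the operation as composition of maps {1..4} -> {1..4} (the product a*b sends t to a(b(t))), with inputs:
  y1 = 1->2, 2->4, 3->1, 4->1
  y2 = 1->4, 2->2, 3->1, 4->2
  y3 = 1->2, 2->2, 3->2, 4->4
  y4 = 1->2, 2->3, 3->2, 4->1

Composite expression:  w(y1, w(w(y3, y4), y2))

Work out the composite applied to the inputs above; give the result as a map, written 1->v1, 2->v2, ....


1->4, 2->4, 3->4, 4->4

w(y3, y4) = 1->2, 2->2, 3->2, 4->2
w(w(y3, y4), y2) = 1->2, 2->2, 3->2, 4->2
w(y1, w(w(y3, y4), y2)) = 1->4, 2->4, 3->4, 4->4


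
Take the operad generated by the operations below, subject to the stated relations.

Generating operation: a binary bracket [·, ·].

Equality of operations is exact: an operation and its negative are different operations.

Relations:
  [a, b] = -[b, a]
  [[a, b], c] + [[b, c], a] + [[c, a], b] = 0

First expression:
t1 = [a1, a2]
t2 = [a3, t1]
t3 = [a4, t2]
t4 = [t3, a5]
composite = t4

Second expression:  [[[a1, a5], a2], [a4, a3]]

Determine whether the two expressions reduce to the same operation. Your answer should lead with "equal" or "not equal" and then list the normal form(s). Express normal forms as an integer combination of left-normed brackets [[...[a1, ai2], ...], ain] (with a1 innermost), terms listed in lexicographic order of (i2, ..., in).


not equal; the first gives [[[[a1, a2], a3], a4], a5] and the second -[[[[a1, a5], a2], a3], a4] + [[[[a1, a5], a2], a4], a3]

Normal form of the first expression: [[[[a1, a2], a3], a4], a5]
Normal form of the second expression: -[[[[a1, a5], a2], a3], a4] + [[[[a1, a5], a2], a4], a3]
Distinct normal forms: not equal.


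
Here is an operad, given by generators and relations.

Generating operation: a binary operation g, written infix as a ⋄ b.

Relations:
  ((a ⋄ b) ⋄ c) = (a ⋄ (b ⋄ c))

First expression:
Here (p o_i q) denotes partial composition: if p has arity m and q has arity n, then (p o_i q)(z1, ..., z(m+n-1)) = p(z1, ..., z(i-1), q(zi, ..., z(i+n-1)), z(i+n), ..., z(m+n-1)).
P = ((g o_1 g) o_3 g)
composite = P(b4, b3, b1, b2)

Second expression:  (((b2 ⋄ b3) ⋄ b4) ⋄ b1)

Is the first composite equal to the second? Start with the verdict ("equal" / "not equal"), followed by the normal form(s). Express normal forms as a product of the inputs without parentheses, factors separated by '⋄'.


not equal; first: b4 ⋄ b3 ⋄ b1 ⋄ b2; second: b2 ⋄ b3 ⋄ b4 ⋄ b1

Normal form of the first expression: b4 ⋄ b3 ⋄ b1 ⋄ b2
Normal form of the second expression: b2 ⋄ b3 ⋄ b4 ⋄ b1
Distinct normal forms: not equal.


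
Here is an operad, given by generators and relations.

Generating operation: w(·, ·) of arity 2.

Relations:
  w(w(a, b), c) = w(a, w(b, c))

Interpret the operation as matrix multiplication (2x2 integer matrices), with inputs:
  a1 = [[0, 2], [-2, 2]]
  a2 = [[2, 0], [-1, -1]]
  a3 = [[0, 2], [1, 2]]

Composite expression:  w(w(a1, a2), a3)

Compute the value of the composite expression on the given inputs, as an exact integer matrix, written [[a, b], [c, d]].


w(a1, a2) = [[-2, -2], [-6, -2]]
w(w(a1, a2), a3) = [[-2, -8], [-2, -16]]

[[-2, -8], [-2, -16]]


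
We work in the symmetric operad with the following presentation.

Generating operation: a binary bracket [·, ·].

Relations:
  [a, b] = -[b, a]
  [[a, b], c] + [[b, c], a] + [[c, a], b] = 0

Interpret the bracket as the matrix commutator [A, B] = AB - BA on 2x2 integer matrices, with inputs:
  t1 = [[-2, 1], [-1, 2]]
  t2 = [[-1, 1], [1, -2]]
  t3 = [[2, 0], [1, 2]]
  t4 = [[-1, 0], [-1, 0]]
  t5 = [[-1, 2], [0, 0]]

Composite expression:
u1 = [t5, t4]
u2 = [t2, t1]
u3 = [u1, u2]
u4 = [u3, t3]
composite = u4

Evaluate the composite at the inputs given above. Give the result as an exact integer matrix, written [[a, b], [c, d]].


[[-12, 0], [2, 12]]

[t5, t4] = [[-2, 2], [-1, 2]]
[t2, t1] = [[-2, 5], [-3, 2]]
[[t5, t4], [t2, t1]] = [[-1, -12], [-8, 1]]
[[[t5, t4], [t2, t1]], t3] = [[-12, 0], [2, 12]]


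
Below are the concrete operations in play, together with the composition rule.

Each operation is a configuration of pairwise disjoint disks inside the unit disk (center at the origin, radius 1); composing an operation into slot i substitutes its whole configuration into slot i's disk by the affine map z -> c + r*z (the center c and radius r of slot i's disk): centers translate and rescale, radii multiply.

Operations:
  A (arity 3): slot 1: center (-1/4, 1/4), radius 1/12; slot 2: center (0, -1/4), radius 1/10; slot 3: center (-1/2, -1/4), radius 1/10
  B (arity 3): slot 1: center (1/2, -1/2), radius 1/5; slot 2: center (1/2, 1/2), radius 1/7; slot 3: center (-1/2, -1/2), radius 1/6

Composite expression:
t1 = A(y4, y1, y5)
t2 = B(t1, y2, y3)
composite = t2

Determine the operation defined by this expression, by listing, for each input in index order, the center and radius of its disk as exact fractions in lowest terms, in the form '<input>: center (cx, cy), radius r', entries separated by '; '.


Follow each y-input down from B: c' goes to c + r*c', radius to r*r'.
for y4, the 2-step affine chain lands on center (9/20, -9/20), radius 1/60
for y1, the 2-step affine chain lands on center (1/2, -11/20), radius 1/50
for y5, the 2-step affine chain lands on center (2/5, -11/20), radius 1/50
for y2, the 1-step affine chain lands on center (1/2, 1/2), radius 1/7
for y3, the 1-step affine chain lands on center (-1/2, -1/2), radius 1/6

y1: center (1/2, -11/20), radius 1/50; y2: center (1/2, 1/2), radius 1/7; y3: center (-1/2, -1/2), radius 1/6; y4: center (9/20, -9/20), radius 1/60; y5: center (2/5, -11/20), radius 1/50


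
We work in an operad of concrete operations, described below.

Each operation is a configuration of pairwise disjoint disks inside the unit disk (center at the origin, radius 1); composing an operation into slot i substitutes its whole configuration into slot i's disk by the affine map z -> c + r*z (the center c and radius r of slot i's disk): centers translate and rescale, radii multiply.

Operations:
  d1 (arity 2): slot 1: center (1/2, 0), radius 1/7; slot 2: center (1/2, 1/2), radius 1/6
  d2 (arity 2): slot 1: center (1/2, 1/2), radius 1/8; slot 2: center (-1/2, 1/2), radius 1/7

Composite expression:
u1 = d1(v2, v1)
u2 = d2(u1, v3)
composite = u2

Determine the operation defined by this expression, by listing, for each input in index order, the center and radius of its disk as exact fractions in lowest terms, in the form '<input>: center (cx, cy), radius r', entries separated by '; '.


v1: center (9/16, 9/16), radius 1/48; v2: center (9/16, 1/2), radius 1/56; v3: center (-1/2, 1/2), radius 1/7

Affine substitution under d2: radii multiply and v-centers shift.
tracing v2 down its 2-map path: center (9/16, 1/2), radius 1/56
tracing v1 down its 2-map path: center (9/16, 9/16), radius 1/48
tracing v3 down its 1-map path: center (-1/2, 1/2), radius 1/7


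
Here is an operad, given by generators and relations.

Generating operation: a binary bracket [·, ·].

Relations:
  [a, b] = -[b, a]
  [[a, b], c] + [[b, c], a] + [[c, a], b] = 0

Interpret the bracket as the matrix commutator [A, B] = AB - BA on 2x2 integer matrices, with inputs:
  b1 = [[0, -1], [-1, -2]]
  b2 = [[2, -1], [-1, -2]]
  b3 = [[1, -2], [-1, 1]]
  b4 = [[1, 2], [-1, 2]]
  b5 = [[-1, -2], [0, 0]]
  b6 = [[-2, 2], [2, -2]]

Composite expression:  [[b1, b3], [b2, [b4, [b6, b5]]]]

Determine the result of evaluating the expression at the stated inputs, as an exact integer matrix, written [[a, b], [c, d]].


[b1, b3] = [[-1, -4], [2, 1]]
[b6, b5] = [[4, 2], [-2, -4]]
[b4, [b6, b5]] = [[-2, -18], [-10, 2]]
[b2, [b4, [b6, b5]]] = [[-8, -76], [44, 8]]
[[b1, b3], [b2, [b4, [b6, b5]]]] = [[-24, 88], [56, 24]]

[[-24, 88], [56, 24]]


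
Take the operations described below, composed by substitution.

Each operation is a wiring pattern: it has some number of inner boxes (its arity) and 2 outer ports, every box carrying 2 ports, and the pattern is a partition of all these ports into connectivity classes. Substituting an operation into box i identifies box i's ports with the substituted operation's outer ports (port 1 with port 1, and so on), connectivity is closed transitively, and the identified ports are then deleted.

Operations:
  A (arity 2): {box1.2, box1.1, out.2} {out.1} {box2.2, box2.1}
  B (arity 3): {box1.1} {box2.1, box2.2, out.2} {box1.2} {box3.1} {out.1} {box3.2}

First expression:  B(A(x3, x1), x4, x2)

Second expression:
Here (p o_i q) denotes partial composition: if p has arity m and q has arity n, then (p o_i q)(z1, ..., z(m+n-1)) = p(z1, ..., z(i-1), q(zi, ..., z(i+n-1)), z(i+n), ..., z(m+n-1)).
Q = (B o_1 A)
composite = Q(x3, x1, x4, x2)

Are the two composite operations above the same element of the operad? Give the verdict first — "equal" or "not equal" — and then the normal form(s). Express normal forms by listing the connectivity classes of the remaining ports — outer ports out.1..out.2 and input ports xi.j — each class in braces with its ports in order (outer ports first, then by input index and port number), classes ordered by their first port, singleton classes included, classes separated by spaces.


equal — both sides give {out.1} {out.2, x4.1, x4.2} {x1.1, x1.2} {x2.1} {x2.2} {x3.1, x3.2}

Reducing the first expression gives {out.1} {out.2, x4.1, x4.2} {x1.1, x1.2} {x2.1} {x2.2} {x3.1, x3.2}
Reducing the second expression gives {out.1} {out.2, x4.1, x4.2} {x1.1, x1.2} {x2.1} {x2.2} {x3.1, x3.2}
One common form — equal.


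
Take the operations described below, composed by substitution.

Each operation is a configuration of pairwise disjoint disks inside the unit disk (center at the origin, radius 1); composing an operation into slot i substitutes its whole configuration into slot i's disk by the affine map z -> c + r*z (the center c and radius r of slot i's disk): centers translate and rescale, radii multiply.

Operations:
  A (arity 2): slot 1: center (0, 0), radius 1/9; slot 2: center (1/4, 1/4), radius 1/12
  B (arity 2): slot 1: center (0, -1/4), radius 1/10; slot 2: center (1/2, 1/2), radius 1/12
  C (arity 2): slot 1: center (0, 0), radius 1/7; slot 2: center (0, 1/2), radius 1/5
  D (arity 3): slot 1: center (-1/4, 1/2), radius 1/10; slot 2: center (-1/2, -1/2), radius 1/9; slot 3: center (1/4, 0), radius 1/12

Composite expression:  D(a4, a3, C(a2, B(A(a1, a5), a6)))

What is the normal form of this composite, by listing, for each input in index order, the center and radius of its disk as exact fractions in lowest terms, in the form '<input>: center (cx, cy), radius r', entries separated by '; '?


Only the slot chain above each a matters under D; compose those maps.
tracing a4 down its 1-map path: center (-1/4, 1/2), radius 1/10
tracing a3 down its 1-map path: center (-1/2, -1/2), radius 1/9
tracing a2 down its 2-map path: center (1/4, 0), radius 1/84
tracing a1 down its 4-map path: center (1/4, 3/80), radius 1/5400
tracing a5 down its 4-map path: center (601/2400, 91/2400), radius 1/7200
tracing a6 down its 3-map path: center (31/120, 1/20), radius 1/720

a1: center (1/4, 3/80), radius 1/5400; a2: center (1/4, 0), radius 1/84; a3: center (-1/2, -1/2), radius 1/9; a4: center (-1/4, 1/2), radius 1/10; a5: center (601/2400, 91/2400), radius 1/7200; a6: center (31/120, 1/20), radius 1/720


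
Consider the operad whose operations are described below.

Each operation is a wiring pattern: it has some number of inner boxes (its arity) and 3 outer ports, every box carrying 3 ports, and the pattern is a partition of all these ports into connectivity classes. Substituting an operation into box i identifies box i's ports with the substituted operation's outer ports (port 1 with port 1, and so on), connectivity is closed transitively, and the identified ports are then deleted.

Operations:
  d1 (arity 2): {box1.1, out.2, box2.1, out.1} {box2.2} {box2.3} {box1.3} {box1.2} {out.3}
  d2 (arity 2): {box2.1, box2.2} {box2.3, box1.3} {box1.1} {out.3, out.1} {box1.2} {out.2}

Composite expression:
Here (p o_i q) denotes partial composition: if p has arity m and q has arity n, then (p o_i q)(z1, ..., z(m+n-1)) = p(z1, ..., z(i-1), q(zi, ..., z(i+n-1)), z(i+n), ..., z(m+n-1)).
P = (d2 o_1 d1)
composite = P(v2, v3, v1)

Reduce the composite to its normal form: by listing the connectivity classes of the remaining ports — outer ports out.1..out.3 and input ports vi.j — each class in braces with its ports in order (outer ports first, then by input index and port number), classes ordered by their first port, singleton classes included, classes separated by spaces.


Substituting into d2 glues patterns; closure does the rest.
after d1, the pattern on (v2, v3) reads {out.1, out.2, v2.1, v3.1} {out.3} {v2.2} {v2.3} {v3.2} {v3.3} (out.j = its outer ports)
after d2, the pattern on (v2, v3, v1) reads {out.1, out.3} {out.2} {v1.1, v1.2} {v1.3} {v2.1, v3.1} {v2.2} {v2.3} {v3.2} {v3.3} (out.j = its outer ports)

{out.1, out.3} {out.2} {v1.1, v1.2} {v1.3} {v2.1, v3.1} {v2.2} {v2.3} {v3.2} {v3.3}


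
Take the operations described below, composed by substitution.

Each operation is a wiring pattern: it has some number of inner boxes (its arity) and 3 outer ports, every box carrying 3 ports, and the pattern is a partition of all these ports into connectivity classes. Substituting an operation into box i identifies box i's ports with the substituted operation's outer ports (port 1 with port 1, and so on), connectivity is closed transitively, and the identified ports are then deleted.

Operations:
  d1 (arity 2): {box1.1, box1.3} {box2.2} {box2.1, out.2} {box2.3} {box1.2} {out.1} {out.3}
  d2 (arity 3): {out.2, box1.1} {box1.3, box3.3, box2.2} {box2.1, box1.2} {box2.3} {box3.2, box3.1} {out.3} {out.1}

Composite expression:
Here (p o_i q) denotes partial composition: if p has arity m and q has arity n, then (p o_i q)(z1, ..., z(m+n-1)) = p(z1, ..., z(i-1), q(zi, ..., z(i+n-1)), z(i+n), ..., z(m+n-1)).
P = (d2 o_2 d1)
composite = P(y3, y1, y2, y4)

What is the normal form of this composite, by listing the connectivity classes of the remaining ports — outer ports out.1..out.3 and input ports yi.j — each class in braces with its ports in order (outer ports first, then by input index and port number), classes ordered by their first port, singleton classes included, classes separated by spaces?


{out.1} {out.2, y3.1} {out.3} {y1.1, y1.3} {y1.2} {y2.1, y3.3, y4.3} {y2.2} {y2.3} {y3.2} {y4.1, y4.2}

Substituting into d2 glues patterns; closure does the rest.
stage d1: inputs (y1, y2), connectivity {out.1} {out.2, y2.1} {out.3} {y1.1, y1.3} {y1.2} {y2.2} {y2.3}, out.j its boundary
stage d2: inputs (y3, y1, y2, y4), connectivity {out.1} {out.2, y3.1} {out.3} {y1.1, y1.3} {y1.2} {y2.1, y3.3, y4.3} {y2.2} {y2.3} {y3.2} {y4.1, y4.2}, out.j its boundary


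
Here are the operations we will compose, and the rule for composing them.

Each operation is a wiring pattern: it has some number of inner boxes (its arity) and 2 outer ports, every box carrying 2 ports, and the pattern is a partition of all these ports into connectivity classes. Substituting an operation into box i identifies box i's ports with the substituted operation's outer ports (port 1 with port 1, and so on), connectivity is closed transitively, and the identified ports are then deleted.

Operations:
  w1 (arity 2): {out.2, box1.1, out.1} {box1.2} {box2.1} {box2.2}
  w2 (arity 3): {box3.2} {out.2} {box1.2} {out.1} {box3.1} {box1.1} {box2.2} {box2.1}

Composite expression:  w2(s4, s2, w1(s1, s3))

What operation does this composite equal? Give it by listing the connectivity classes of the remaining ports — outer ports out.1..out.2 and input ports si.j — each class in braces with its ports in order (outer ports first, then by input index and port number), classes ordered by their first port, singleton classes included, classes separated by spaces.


Two ports join when wires chain via w2-identified ports.
composing w1 on (s1, s3), with out.j its own outer ports: {out.1, out.2, s1.1} {s1.2} {s3.1} {s3.2}
composing w2 on (s4, s2, s1, s3), with out.j its own outer ports: {out.1} {out.2} {s1.1} {s1.2} {s2.1} {s2.2} {s3.1} {s3.2} {s4.1} {s4.2}

{out.1} {out.2} {s1.1} {s1.2} {s2.1} {s2.2} {s3.1} {s3.2} {s4.1} {s4.2}


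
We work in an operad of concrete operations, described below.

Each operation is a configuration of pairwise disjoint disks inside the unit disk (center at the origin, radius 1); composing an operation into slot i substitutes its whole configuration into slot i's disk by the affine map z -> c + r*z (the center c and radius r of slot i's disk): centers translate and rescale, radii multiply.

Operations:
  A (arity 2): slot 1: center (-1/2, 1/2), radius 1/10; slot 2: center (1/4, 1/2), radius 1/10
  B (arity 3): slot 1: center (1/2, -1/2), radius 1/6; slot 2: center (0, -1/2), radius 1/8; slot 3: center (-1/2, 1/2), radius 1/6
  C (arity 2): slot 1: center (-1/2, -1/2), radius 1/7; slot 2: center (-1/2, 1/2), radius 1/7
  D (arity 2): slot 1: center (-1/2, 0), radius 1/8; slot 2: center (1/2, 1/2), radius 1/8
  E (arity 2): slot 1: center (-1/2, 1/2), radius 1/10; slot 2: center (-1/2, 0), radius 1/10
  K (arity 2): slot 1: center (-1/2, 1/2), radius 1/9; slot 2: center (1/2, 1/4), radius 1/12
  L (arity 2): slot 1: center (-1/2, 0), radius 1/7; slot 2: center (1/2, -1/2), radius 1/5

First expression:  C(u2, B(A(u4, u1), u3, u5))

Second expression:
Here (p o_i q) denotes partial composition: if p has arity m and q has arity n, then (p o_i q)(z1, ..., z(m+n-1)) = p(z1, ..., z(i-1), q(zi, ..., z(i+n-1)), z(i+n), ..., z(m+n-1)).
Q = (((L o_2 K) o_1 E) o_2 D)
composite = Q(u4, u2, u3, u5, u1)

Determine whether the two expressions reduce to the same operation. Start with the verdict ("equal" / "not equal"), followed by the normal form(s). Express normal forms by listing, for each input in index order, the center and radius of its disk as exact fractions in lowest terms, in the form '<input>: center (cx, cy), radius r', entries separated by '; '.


not equal; the first gives u1: center (-71/168, 37/84), radius 1/420; u2: center (-1/2, -1/2), radius 1/7; u3: center (-1/2, 3/7), radius 1/56; u4: center (-37/84, 37/84), radius 1/420; u5: center (-4/7, 4/7), radius 1/42 and the second u1: center (3/5, -9/20), radius 1/60; u2: center (-81/140, 0), radius 1/560; u3: center (-79/140, 1/140), radius 1/560; u4: center (-4/7, 1/14), radius 1/70; u5: center (2/5, -2/5), radius 1/45

Normal form of the first expression: u1: center (-71/168, 37/84), radius 1/420; u2: center (-1/2, -1/2), radius 1/7; u3: center (-1/2, 3/7), radius 1/56; u4: center (-37/84, 37/84), radius 1/420; u5: center (-4/7, 4/7), radius 1/42
Normal form of the second expression: u1: center (3/5, -9/20), radius 1/60; u2: center (-81/140, 0), radius 1/560; u3: center (-79/140, 1/140), radius 1/560; u4: center (-4/7, 1/14), radius 1/70; u5: center (2/5, -2/5), radius 1/45
No match — not equal.


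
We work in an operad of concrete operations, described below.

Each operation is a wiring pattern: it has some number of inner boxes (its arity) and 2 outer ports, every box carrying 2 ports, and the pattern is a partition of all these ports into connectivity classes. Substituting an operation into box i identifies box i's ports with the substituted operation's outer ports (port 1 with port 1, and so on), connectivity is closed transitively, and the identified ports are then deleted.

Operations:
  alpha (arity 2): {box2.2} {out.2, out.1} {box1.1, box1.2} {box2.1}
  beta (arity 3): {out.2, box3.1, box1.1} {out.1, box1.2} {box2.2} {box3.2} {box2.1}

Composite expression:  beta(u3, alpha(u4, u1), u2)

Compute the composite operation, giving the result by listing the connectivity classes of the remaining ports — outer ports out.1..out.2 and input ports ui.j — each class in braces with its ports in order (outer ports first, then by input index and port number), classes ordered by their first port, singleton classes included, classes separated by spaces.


Treat the ports identified at beta as solder joints: merge, then drop.
the subtree at alpha composes to {out.1, out.2} {u1.1} {u1.2} {u4.1, u4.2} on (u4, u1); out.j = own outer ports
the subtree at beta composes to {out.1, u3.2} {out.2, u2.1, u3.1} {u1.1} {u1.2} {u2.2} {u4.1, u4.2} on (u3, u4, u1, u2); out.j = own outer ports

{out.1, u3.2} {out.2, u2.1, u3.1} {u1.1} {u1.2} {u2.2} {u4.1, u4.2}


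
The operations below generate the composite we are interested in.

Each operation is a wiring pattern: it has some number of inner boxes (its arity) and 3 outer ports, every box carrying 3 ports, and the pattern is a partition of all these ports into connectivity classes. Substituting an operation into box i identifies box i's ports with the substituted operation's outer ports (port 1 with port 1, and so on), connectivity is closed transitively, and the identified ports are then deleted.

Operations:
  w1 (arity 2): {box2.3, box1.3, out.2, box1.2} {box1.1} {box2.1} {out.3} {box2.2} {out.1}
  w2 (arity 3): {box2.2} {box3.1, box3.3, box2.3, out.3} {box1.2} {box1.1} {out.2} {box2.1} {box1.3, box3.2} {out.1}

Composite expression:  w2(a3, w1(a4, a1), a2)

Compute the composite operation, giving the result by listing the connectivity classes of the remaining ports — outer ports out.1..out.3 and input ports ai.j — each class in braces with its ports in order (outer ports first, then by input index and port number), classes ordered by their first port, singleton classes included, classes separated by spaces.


{out.1} {out.2} {out.3, a2.1, a2.3} {a1.1} {a1.2} {a1.3, a4.2, a4.3} {a2.2, a3.3} {a3.1} {a3.2} {a4.1}


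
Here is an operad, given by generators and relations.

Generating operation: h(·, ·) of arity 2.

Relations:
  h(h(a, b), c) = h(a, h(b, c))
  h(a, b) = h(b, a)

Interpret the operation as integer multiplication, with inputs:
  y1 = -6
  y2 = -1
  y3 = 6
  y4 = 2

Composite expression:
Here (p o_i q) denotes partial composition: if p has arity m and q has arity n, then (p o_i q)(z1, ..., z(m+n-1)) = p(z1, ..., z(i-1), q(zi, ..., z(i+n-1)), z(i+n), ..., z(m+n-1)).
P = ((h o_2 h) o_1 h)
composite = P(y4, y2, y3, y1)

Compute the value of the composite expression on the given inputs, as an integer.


h(y4, y2) = -2
h(y3, y1) = -36
h(h(y4, y2), h(y3, y1)) = 72

72


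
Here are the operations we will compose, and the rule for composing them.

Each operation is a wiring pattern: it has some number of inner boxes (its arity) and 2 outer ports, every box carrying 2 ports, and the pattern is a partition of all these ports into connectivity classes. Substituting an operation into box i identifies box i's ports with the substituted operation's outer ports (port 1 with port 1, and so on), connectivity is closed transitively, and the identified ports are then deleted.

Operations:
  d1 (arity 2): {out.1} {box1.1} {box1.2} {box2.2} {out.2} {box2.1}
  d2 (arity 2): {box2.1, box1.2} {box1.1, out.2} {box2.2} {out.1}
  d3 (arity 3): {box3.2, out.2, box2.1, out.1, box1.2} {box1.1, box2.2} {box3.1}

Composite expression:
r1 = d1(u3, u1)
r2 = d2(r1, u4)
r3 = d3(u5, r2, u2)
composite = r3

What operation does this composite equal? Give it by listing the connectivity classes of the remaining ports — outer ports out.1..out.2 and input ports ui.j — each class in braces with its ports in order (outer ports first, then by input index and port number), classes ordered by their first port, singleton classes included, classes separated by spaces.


Connectivity passes through glued d3-boundaries; trace each wire chain.
d1 over (u3, u1) gives {out.1} {out.2} {u1.1} {u1.2} {u3.1} {u3.2}, out.j being that stage's outer ports
d2 over (u3, u1, u4) gives {out.1} {out.2} {u1.1} {u1.2} {u3.1} {u3.2} {u4.1} {u4.2}, out.j being that stage's outer ports
d3 over (u5, u3, u1, u4, u2) gives {out.1, out.2, u2.2, u5.2} {u1.1} {u1.2} {u2.1} {u3.1} {u3.2} {u4.1} {u4.2} {u5.1}, out.j being that stage's outer ports

{out.1, out.2, u2.2, u5.2} {u1.1} {u1.2} {u2.1} {u3.1} {u3.2} {u4.1} {u4.2} {u5.1}


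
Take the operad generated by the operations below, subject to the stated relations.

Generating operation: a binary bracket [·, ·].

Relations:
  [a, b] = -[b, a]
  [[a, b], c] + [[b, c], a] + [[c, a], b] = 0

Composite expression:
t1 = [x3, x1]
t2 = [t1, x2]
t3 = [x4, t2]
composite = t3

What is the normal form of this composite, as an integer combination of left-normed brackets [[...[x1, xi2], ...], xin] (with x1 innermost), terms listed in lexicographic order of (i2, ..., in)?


Left-normed coefficients sit on the x1-initial expansion words.
Composite bracket: [x4, [[x3, x1], x2]]
Expanding via [a, b] = ab - ba: 8 signed words (2^3 = 8).
Collect the words opening with x1:
  from x1x3x2x4, sign +1: term +[[[x1, x3], x2], x4]

[[[x1, x3], x2], x4]


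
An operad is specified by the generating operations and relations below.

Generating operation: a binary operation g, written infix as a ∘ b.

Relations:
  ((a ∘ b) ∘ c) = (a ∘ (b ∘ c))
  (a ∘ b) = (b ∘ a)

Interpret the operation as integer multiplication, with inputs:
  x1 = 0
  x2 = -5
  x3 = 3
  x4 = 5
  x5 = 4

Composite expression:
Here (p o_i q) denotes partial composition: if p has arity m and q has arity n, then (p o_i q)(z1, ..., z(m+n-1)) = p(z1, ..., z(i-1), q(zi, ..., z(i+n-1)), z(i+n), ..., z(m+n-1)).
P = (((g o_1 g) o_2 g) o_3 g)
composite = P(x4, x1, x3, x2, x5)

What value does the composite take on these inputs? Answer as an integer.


0


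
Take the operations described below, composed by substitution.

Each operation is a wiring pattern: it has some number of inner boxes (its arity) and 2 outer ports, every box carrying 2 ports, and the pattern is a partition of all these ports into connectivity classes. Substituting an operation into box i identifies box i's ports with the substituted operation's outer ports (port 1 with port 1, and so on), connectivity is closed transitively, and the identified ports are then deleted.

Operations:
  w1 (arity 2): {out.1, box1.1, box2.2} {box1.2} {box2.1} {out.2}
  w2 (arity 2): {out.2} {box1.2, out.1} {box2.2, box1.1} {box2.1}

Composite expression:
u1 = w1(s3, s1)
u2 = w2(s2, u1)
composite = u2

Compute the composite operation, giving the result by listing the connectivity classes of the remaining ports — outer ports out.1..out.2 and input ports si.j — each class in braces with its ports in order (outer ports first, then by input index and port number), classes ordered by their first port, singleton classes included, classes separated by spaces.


{out.1, s2.2} {out.2} {s1.1} {s1.2, s3.1} {s2.1} {s3.2}


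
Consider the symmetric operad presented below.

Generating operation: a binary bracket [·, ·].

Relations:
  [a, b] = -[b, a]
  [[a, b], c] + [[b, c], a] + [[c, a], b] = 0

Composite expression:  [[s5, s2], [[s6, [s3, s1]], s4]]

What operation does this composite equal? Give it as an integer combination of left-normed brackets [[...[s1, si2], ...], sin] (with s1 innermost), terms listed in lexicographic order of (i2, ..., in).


[[[[[s1, s3], s6], s4], s2], s5] - [[[[[s1, s3], s6], s4], s5], s2]


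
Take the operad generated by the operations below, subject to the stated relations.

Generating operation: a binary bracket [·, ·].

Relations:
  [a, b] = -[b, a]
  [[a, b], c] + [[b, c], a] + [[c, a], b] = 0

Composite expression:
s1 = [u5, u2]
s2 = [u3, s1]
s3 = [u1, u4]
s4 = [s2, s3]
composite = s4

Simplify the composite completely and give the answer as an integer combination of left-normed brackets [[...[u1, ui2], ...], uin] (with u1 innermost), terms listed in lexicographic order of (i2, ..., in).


-[[[[u1, u4], u2], u5], u3] + [[[[u1, u4], u3], u2], u5] - [[[[u1, u4], u3], u5], u2] + [[[[u1, u4], u5], u2], u3]

Left-normed coefficients sit on the u1-initial expansion words.
Composite bracket: [[u3, [u5, u2]], [u1, u4]]
Expanding via [a, b] = ab - ba: 16 signed words (2^4 = 16).
The u1-initial words carry the normal form:
  u1u4u2u5u3 appears with sign -1, giving the term -[[[[u1, u4], u2], u5], u3]
  u1u4u3u2u5 appears with sign +1, giving the term +[[[[u1, u4], u3], u2], u5]
  u1u4u3u5u2 appears with sign -1, giving the term -[[[[u1, u4], u3], u5], u2]
  u1u4u5u2u3 appears with sign +1, giving the term +[[[[u1, u4], u5], u2], u3]


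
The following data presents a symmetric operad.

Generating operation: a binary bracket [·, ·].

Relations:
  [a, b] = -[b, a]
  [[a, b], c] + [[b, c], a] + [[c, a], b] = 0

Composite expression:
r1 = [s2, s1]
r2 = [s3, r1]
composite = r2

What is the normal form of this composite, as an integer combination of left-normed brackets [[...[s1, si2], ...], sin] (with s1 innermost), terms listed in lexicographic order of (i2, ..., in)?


[[s1, s2], s3]

A multilinear Lie element is pinned by s1-initial words (s1 innermost).
Composite bracket: [s3, [s2, s1]]
Full expansion: 4 signed words from ab - ba (2^2 = 4).
Words beginning with s1 determine it all:
  sign of s1s2s3 is +1, so it contributes +[[s1, s2], s3]


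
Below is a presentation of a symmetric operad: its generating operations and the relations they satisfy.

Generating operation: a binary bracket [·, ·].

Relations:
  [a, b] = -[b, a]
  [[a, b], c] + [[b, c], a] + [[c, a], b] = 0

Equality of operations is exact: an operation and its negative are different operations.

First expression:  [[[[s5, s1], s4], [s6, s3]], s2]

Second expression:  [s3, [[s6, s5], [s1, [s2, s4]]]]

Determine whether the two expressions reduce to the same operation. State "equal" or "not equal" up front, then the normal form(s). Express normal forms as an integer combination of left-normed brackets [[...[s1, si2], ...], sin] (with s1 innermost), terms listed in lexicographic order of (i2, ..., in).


The first composite normalizes to [[[[[s1, s5], s4], s3], s6], s2] - [[[[[s1, s5], s4], s6], s3], s2]
The second composite normalizes to -[[[[[s1, s2], s4], s5], s6], s3] + [[[[[s1, s2], s4], s6], s5], s3] + [[[[[s1, s4], s2], s5], s6], s3] - [[[[[s1, s4], s2], s6], s5], s3]
Distinct normal forms: not equal.

not equal: they reduce to [[[[[s1, s5], s4], s3], s6], s2] - [[[[[s1, s5], s4], s6], s3], s2] and -[[[[[s1, s2], s4], s5], s6], s3] + [[[[[s1, s2], s4], s6], s5], s3] + [[[[[s1, s4], s2], s5], s6], s3] - [[[[[s1, s4], s2], s6], s5], s3]


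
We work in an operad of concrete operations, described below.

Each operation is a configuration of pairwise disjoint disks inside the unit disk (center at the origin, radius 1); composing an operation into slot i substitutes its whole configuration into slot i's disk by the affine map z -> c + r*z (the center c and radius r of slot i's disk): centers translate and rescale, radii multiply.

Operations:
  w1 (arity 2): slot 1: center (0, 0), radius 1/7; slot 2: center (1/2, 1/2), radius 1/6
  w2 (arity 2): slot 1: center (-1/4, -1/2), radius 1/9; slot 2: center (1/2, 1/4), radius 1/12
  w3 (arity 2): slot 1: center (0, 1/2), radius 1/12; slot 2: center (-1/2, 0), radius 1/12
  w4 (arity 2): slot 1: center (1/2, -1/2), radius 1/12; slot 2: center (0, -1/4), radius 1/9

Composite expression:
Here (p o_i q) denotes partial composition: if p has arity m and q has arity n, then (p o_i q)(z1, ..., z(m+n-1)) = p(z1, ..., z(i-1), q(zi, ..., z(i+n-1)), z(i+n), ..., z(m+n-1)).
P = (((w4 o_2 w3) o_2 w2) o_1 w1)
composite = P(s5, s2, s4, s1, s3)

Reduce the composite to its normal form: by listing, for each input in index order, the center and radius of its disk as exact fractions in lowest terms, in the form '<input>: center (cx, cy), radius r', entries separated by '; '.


s1: center (1/216, -83/432), radius 1/1296; s2: center (13/24, -11/24), radius 1/72; s3: center (-1/18, -1/4), radius 1/108; s4: center (-1/432, -43/216), radius 1/972; s5: center (1/2, -1/2), radius 1/84

Follow each s-input down from w4: c' goes to c + r*c', radius to r*r'.
for s5, the 2-step affine chain lands on center (1/2, -1/2), radius 1/84
for s2, the 2-step affine chain lands on center (13/24, -11/24), radius 1/72
for s4, the 3-step affine chain lands on center (-1/432, -43/216), radius 1/972
for s1, the 3-step affine chain lands on center (1/216, -83/432), radius 1/1296
for s3, the 2-step affine chain lands on center (-1/18, -1/4), radius 1/108


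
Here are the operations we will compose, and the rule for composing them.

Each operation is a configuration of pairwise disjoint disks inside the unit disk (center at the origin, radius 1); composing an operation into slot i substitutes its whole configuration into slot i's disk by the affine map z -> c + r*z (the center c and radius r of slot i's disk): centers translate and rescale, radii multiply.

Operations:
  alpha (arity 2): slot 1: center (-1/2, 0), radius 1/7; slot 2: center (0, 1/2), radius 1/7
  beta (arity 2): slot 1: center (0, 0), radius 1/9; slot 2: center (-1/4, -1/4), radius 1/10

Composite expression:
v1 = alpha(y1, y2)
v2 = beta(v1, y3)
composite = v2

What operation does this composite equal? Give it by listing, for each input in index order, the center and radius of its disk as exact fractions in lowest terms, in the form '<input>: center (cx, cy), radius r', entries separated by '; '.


Follow each y-input down from beta: c' goes to c + r*c', radius to r*r'.
y1 passes through 2 substitutions, ending at center (-1/18, 0), radius 1/63
y2 passes through 2 substitutions, ending at center (0, 1/18), radius 1/63
y3 passes through 1 substitution, ending at center (-1/4, -1/4), radius 1/10

y1: center (-1/18, 0), radius 1/63; y2: center (0, 1/18), radius 1/63; y3: center (-1/4, -1/4), radius 1/10


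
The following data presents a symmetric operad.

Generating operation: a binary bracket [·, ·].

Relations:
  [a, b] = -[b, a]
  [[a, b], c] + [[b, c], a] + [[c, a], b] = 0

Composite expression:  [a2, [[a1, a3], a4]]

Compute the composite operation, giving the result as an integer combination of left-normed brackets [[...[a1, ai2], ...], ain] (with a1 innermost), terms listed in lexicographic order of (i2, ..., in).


-[[[a1, a3], a4], a2]


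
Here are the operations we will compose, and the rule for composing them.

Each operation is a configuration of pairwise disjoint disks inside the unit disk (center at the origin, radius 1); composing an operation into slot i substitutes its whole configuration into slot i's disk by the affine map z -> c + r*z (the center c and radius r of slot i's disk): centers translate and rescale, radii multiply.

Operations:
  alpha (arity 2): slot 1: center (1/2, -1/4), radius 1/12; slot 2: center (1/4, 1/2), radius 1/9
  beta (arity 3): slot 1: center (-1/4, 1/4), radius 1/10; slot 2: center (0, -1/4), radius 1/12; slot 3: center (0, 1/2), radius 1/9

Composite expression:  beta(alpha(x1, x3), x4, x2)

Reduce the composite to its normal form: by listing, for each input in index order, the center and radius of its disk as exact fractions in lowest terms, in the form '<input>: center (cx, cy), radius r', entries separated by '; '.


Only the slot chain above each x matters under beta; compose those maps.
for x1, the 2-step affine chain lands on center (-1/5, 9/40), radius 1/120
for x3, the 2-step affine chain lands on center (-9/40, 3/10), radius 1/90
for x4, the 1-step affine chain lands on center (0, -1/4), radius 1/12
for x2, the 1-step affine chain lands on center (0, 1/2), radius 1/9

x1: center (-1/5, 9/40), radius 1/120; x2: center (0, 1/2), radius 1/9; x3: center (-9/40, 3/10), radius 1/90; x4: center (0, -1/4), radius 1/12


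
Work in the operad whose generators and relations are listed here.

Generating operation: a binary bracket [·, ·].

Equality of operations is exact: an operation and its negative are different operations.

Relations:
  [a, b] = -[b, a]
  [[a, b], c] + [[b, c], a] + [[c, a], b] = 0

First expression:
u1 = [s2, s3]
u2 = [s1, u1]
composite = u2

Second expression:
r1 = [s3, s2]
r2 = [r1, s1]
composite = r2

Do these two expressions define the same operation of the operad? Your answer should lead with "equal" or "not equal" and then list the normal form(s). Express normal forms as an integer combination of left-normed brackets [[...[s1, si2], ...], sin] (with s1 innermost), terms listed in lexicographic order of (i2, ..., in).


equal; both compose to [[s1, s2], s3] - [[s1, s3], s2]

Normal form of the first expression: [[s1, s2], s3] - [[s1, s3], s2]
Normal form of the second expression: [[s1, s2], s3] - [[s1, s3], s2]
The normal forms match — equal.


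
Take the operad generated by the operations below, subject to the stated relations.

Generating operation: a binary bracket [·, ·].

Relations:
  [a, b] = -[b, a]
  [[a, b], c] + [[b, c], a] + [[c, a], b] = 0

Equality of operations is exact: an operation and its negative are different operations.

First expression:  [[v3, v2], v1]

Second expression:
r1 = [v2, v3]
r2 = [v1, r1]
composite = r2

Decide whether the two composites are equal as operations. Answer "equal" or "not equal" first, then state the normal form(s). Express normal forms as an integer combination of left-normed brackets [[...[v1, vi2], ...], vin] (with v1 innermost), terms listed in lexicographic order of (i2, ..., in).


equal; both compose to [[v1, v2], v3] - [[v1, v3], v2]


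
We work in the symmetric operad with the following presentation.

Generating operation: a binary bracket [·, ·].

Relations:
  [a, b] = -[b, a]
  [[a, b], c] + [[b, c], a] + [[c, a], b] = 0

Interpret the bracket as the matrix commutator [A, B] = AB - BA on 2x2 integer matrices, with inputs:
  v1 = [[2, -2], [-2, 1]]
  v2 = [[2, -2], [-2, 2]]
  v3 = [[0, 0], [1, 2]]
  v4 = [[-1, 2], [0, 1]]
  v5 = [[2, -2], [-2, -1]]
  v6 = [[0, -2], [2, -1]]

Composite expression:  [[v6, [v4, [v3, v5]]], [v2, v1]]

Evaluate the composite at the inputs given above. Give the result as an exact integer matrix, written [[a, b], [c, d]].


[[60, 144], [144, -60]]


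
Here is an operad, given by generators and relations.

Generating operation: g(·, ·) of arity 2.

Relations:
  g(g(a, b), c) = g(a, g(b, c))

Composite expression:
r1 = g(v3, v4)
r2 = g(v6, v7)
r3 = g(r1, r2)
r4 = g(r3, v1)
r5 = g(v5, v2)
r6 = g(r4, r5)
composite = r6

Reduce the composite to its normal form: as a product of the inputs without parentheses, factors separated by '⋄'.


Under associativity of g, the answer is the v's in reading order.
g(v3, v4) linearizes to v3 ⋄ v4
g(v6, v7) linearizes to v6 ⋄ v7
g(g(v3, v4), g(v6, v7)) linearizes to v3 ⋄ v4 ⋄ v6 ⋄ v7
g(g(g(v3, v4), g(v6, v7)), v1) linearizes to v3 ⋄ v4 ⋄ v6 ⋄ v7 ⋄ v1
g(v5, v2) linearizes to v5 ⋄ v2
g(g(g(g(v3, v4), g(v6, v7)), v1), g(v5, v2)) linearizes to v3 ⋄ v4 ⋄ v6 ⋄ v7 ⋄ v1 ⋄ v5 ⋄ v2

v3 ⋄ v4 ⋄ v6 ⋄ v7 ⋄ v1 ⋄ v5 ⋄ v2
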